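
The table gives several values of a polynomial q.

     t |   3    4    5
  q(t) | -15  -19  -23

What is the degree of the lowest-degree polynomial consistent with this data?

Forward differences of the values at t = 3, 4, 5:
  q  : -15  -19  -23
  Δ  : -4  -4
  Δ^2: 0
The first differences are constant (-4) and nonzero, while all higher differences vanish, so the minimal degree is 1.

1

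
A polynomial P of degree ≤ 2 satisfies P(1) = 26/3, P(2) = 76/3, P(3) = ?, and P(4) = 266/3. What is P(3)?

On equispaced nodes a degree-2 polynomial has vanishing third forward difference, so
  - P(1) + 3·P(2) - 3·P(3) + P(4) = 0.
Substituting the known values and solving for P(3):
  -3·P(3) = -156
  P(3) = 52.

52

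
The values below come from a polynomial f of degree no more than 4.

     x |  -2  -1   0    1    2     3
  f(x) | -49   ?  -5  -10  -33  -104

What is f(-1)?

The 5 known points determine the degree-4 polynomial uniquely.
Write f(x) = ax^4 + bx^3 + cx^2 + dx + e. Substituting each data point gives a linear system:
  16a - 8b + 4c - 2d + e = -49
  e = -5
  a + b + c + d + e = -10
  16a + 8b + 4c + 2d + e = -33
  81a + 27b + 9c + 3d + e = -104
Solving the system yields a = -1, b = 1, c = -5, d = 0, e = -5.
So f(x) = -x⁴ + x³ - 5x² - 5.
Then f(-1) = -12.

-12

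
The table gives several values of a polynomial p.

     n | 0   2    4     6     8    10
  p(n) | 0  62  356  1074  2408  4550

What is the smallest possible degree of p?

3

Forward differences of the values at n = 0, 2, 4, 6, 8, 10:
  p  : 0  62  356  1074  2408  4550
  Δ  : 62  294  718  1334  2142
  Δ^2: 232  424  616  808
  Δ^3: 192  192  192
  Δ^4: 0  0
  Δ^5: 0
The third differences are constant (192) and nonzero, while all higher differences vanish, so the minimal degree is 3.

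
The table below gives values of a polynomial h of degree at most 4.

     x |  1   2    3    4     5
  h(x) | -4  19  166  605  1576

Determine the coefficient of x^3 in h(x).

Write h(x) = ax^4 + bx^3 + cx^2 + dx + e. Substituting each data point gives a linear system:
  a + b + c + d + e = -4
  16a + 8b + 4c + 2d + e = 19
  81a + 27b + 9c + 3d + e = 166
  256a + 64b + 16c + 4d + e = 605
  625a + 125b + 25c + 5d + e = 1576
Solving the system yields a = 3, b = -2, c = -1, d = -5, e = 1.
So h(x) = 3x^4 - 2x^3 - x^2 - 5x + 1.
The coefficient of x^3 is -2.

-2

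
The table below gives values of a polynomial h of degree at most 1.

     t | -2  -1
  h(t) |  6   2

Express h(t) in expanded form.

h(t) = -4t - 2

Using the Lagrange interpolation formula with nodes -2, -1:
  L_0(t) = (t + 1) / -1
  L_1(t) = (t + 2) / 1
Then h(t) = 6·L_0(t) + 2·L_1(t).
Expanding and collecting terms gives h(t) = -4t - 2.
Check: h(-2) = 6. ✓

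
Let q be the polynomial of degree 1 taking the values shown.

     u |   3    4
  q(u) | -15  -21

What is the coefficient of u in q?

-6

Write q(u) = au + b. Substituting each data point gives a linear system:
  3a + b = -15
  4a + b = -21
Solving the system yields a = -6, b = 3.
So q(u) = -6u + 3.
The leading coefficient is -6.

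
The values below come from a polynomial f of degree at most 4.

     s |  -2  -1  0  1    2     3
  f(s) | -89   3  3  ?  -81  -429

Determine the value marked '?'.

On equispaced nodes a degree-4 polynomial has vanishing fifth forward difference, so
  - f(-2) + 5·f(-1) - 10·f(0) + 10·f(1) - 5·f(2) + f(3) = 0.
Substituting the known values and solving for f(1):
  10·f(1) = -50
  f(1) = -5.

-5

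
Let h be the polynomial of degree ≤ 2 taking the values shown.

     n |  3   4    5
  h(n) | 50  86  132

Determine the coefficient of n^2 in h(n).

5

Write h(n) = an^2 + bn + c. Substituting each data point gives a linear system:
  9a + 3b + c = 50
  16a + 4b + c = 86
  25a + 5b + c = 132
Solving the system yields a = 5, b = 1, c = 2.
So h(n) = 5n² + n + 2.
The leading coefficient is 5.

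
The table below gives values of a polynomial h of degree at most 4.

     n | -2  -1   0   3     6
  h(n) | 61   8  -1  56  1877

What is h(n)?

Write h(n) = an^4 + bn^3 + cn^2 + dn + e. Substituting each data point gives a linear system:
  16a - 8b + 4c - 2d + e = 61
  a - b + c - d + e = 8
  e = -1
  81a + 27b + 9c + 3d + e = 56
  1296a + 216b + 36c + 6d + e = 1877
Solving the system yields a = 2, b = -3, c = -1, d = -5, e = -1.
So h(n) = 2n⁴ - 3n³ - n² - 5n - 1.
Check: h(0) = -1. ✓

h(n) = 2n^4 - 3n^3 - n^2 - 5n - 1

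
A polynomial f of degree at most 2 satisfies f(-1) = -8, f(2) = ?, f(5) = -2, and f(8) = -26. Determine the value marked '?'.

On equispaced nodes a degree-2 polynomial has vanishing third forward difference, so
  - f(-1) + 3·f(2) - 3·f(5) + f(8) = 0.
Substituting the known values and solving for f(2):
  3·f(2) = 12
  f(2) = 4.

4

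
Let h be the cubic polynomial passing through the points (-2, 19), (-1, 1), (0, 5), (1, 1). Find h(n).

Write h(n) = an^3 + bn^2 + cn + d. Substituting each data point gives a linear system:
  -8a + 4b - 2c + d = 19
  -a + b - c + d = 1
  d = 5
  a + b + c + d = 1
Solving the system yields a = -5, b = -4, c = 5, d = 5.
So h(n) = -5n^3 - 4n^2 + 5n + 5.
Check: h(-1) = 1. ✓

h(n) = -5n^3 - 4n^2 + 5n + 5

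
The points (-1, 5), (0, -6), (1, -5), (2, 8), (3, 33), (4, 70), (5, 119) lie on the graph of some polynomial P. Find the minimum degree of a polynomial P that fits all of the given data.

Forward differences of the values at u = -1, 0, 1, 2, 3, 4, 5:
  P  : 5  -6  -5  8  33  70  119
  Δ  : -11  1  13  25  37  49
  Δ^2: 12  12  12  12  12
  Δ^3: 0  0  0  0
  Δ^4: 0  0  0
  Δ^5: 0  0
  Δ^6: 0
The second differences are constant (12) and nonzero, while all higher differences vanish, so the minimal degree is 2.

2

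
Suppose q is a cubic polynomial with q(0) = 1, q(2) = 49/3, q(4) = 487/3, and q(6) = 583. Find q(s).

q(s) = 3s^3 - (5/3)s^2 - s + 1

Write q(s) = as^3 + bs^2 + cs + d. Substituting each data point gives a linear system:
  d = 1
  8a + 4b + 2c + d = 49/3
  64a + 16b + 4c + d = 487/3
  216a + 36b + 6c + d = 583
Solving the system yields a = 3, b = -5/3, c = -1, d = 1.
So q(s) = 3s³ - (5/3)s² - s + 1.
Check: q(2) = 49/3. ✓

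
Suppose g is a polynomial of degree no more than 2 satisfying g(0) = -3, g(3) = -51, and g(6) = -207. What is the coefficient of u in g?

2

Write g(u) = au^2 + bu + c. Substituting each data point gives a linear system:
  c = -3
  9a + 3b + c = -51
  36a + 6b + c = -207
Solving the system yields a = -6, b = 2, c = -3.
So g(u) = -6u^2 + 2u - 3.
The coefficient of u is 2.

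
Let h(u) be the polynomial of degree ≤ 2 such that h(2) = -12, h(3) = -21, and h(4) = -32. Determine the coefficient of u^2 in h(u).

Write h(u) = au^2 + bu + c. Substituting each data point gives a linear system:
  4a + 2b + c = -12
  9a + 3b + c = -21
  16a + 4b + c = -32
Solving the system yields a = -1, b = -4, c = 0.
So h(u) = -u^2 - 4u.
The leading coefficient is -1.

-1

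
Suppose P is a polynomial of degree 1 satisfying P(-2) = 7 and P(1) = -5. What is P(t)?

P(t) = -4t - 1

Write P(t) = at + b. Substituting each data point gives a linear system:
  -2a + b = 7
  a + b = -5
Solving the system yields a = -4, b = -1.
So P(t) = -4t - 1.
Check: P(-2) = 7. ✓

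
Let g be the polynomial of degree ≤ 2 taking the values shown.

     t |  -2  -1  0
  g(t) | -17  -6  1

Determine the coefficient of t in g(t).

Write g(t) = at^2 + bt + c. Substituting each data point gives a linear system:
  4a - 2b + c = -17
  a - b + c = -6
  c = 1
Solving the system yields a = -2, b = 5, c = 1.
So g(t) = -2t^2 + 5t + 1.
The coefficient of t is 5.

5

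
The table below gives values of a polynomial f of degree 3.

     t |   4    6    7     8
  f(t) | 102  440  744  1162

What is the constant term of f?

Write f(t) = at^3 + bt^2 + ct + d. Substituting each data point gives a linear system:
  64a + 16b + 4c + d = 102
  216a + 36b + 6c + d = 440
  343a + 49b + 7c + d = 744
  512a + 64b + 8c + d = 1162
Solving the system yields a = 3, b = -6, c = 1, d = 2.
So f(t) = 3t³ - 6t² + t + 2.
The constant term is 2.

2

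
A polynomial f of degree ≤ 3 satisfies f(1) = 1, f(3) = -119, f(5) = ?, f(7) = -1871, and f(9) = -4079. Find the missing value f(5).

-647

On equispaced nodes a degree-3 polynomial has vanishing fourth forward difference, so
  f(1) - 4·f(3) + 6·f(5) - 4·f(7) + f(9) = 0.
Substituting the known values and solving for f(5):
  6·f(5) = -3882
  f(5) = -647.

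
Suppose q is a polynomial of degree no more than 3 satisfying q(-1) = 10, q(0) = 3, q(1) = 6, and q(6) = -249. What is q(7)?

Using the Lagrange interpolation formula with nodes -1, 0, 1, 6:
  L_0(u) = u(u - 1)(u - 6) / -14
  L_1(u) = (u + 1)(u - 1)(u - 6) / 6
  L_2(u) = (u + 1)u(u - 6) / -10
  L_3(u) = (u + 1)u(u - 1) / 210
Then q(u) = 10·L_0(u) + 3·L_1(u) + 6·L_2(u) - 249·L_3(u).
Expanding and collecting terms gives q(u) = -2u^3 + 5u^2 + 3.
Evaluating at u = 7: q(7) = -438.

-438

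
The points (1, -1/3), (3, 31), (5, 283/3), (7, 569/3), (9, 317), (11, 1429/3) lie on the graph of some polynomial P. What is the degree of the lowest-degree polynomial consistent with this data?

Forward differences of the values at u = 1, 3, 5, 7, 9, 11:
  P  : -1/3  31  283/3  569/3  317  1429/3
  Δ  : 94/3  190/3  286/3  382/3  478/3
  Δ^2: 32  32  32  32
  Δ^3: 0  0  0
  Δ^4: 0  0
  Δ^5: 0
The second differences are constant (32) and nonzero, while all higher differences vanish, so the minimal degree is 2.

2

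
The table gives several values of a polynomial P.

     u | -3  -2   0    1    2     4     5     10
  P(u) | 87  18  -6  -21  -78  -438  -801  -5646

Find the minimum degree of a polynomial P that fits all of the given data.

Divided differences on the nodes -3, -2, 0, 1, 2, 4, 5, 10:
  order 0: 87  18  -6  -21  -78  -438  -801  -5646
  order 1: -69  -12  -15  -57  -180  -363  -969
  order 2: 19  -1  -21  -41  -61  -101
  order 3: -5  -5  -5  -5  -5
  order 4: 0  0  0  0
  order 5: 0  0  0
  order 6: 0  0
  order 7: 0
The order-3 divided differences are all -5 (nonzero) and every higher order vanishes, so the data lies on a polynomial of degree exactly 3.

3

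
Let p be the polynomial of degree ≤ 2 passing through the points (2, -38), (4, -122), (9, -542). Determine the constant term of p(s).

Write p(s) = as^2 + bs + c. Substituting each data point gives a linear system:
  4a + 2b + c = -38
  16a + 4b + c = -122
  81a + 9b + c = -542
Solving the system yields a = -6, b = -6, c = -2.
So p(s) = -6s^2 - 6s - 2.
The constant term is -2.

-2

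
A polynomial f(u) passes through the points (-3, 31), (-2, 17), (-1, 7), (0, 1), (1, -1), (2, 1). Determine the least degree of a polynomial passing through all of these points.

Forward differences of the values at u = -3, -2, -1, 0, 1, 2:
  f  : 31  17  7  1  -1  1
  Δ  : -14  -10  -6  -2  2
  Δ^2: 4  4  4  4
  Δ^3: 0  0  0
  Δ^4: 0  0
  Δ^5: 0
The second differences are constant (4) and nonzero, while all higher differences vanish, so the minimal degree is 2.

2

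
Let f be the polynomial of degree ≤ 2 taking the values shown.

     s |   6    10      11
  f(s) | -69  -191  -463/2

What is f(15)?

-867/2

Using the Lagrange interpolation formula with nodes 6, 10, 11:
  L_0(s) = (s - 10)(s - 11) / 20
  L_1(s) = (s - 6)(s - 11) / -4
  L_2(s) = (s - 6)(s - 10) / 5
Then f(s) = -69·L_0(s) - 191·L_1(s) - 463/2·L_2(s).
Expanding and collecting terms gives f(s) = -2s^2 + (3/2)s - 6.
Evaluating at s = 15: f(15) = -867/2.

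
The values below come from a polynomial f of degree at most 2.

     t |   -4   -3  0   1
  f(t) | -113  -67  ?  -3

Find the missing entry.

-1

The 3 known points determine the degree-2 polynomial uniquely.
Write f(t) = at^2 + bt + c. Substituting each data point gives a linear system:
  16a - 4b + c = -113
  9a - 3b + c = -67
  a + b + c = -3
Solving the system yields a = -6, b = 4, c = -1.
So f(t) = -6t^2 + 4t - 1.
Then f(0) = -1.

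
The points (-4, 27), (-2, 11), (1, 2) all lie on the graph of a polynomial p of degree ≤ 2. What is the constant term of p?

Write p(u) = au^2 + bu + c. Substituting each data point gives a linear system:
  16a - 4b + c = 27
  4a - 2b + c = 11
  a + b + c = 2
Solving the system yields a = 1, b = -2, c = 3.
So p(u) = u^2 - 2u + 3.
The constant term is 3.

3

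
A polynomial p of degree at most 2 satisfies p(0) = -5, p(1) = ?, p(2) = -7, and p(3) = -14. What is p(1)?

On equispaced nodes a degree-2 polynomial has vanishing third forward difference, so
  - p(0) + 3·p(1) - 3·p(2) + p(3) = 0.
Substituting the known values and solving for p(1):
  3·p(1) = -12
  p(1) = -4.

-4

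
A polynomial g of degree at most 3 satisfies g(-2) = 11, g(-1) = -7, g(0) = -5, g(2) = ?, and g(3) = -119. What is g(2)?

The 4 known points determine the degree-3 polynomial uniquely.
Write g(s) = as^3 + bs^2 + cs + d. Substituting each data point gives a linear system:
  -8a + 4b - 2c + d = 11
  -a + b - c + d = -7
  d = -5
  27a + 9b + 3c + d = -119
Solving the system yields a = -4, b = -2, c = 4, d = -5.
So g(s) = -4s³ - 2s² + 4s - 5.
Then g(2) = -37.

-37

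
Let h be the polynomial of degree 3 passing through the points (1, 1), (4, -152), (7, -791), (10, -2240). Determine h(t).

h(t) = -2t^3 - 3t^2 + 6t

Write h(t) = at^3 + bt^2 + ct + d. Substituting each data point gives a linear system:
  a + b + c + d = 1
  64a + 16b + 4c + d = -152
  343a + 49b + 7c + d = -791
  1000a + 100b + 10c + d = -2240
Solving the system yields a = -2, b = -3, c = 6, d = 0.
So h(t) = -2t^3 - 3t^2 + 6t.
Check: h(4) = -152. ✓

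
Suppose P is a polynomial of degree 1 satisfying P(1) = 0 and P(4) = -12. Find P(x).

Write P(x) = ax + b. Substituting each data point gives a linear system:
  a + b = 0
  4a + b = -12
Solving the system yields a = -4, b = 4.
So P(x) = -4x + 4.
Check: P(4) = -12. ✓

P(x) = -4x + 4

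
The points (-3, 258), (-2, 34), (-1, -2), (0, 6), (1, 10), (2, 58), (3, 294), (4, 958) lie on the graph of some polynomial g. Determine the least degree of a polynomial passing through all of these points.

4

Forward differences of the values at u = -3, -2, -1, 0, 1, 2, 3, 4:
  g  : 258  34  -2  6  10  58  294  958
  Δ  : -224  -36  8  4  48  236  664
  Δ^2: 188  44  -4  44  188  428
  Δ^3: -144  -48  48  144  240
  Δ^4: 96  96  96  96
  Δ^5: 0  0  0
  Δ^6: 0  0
  Δ^7: 0
The fourth differences are constant (96) and nonzero, while all higher differences vanish, so the minimal degree is 4.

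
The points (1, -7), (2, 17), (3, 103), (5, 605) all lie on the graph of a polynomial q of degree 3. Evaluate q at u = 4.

Write q(u) = au^3 + bu^2 + cu + d. Substituting each data point gives a linear system:
  a + b + c + d = -7
  8a + 4b + 2c + d = 17
  27a + 9b + 3c + d = 103
  125a + 25b + 5c + d = 605
Solving the system yields a = 6, b = -5, c = -3, d = -5.
So q(u) = 6u³ - 5u² - 3u - 5.
Then q(4) = 287.

287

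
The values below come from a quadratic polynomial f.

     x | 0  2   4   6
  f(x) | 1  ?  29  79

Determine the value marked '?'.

On equispaced nodes a degree-2 polynomial has vanishing third forward difference, so
  - f(0) + 3·f(2) - 3·f(4) + f(6) = 0.
Substituting the known values and solving for f(2):
  3·f(2) = 9
  f(2) = 3.

3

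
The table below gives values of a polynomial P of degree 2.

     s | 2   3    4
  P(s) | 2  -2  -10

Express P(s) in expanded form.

Write P(s) = as^2 + bs + c. Substituting each data point gives a linear system:
  4a + 2b + c = 2
  9a + 3b + c = -2
  16a + 4b + c = -10
Solving the system yields a = -2, b = 6, c = -2.
So P(s) = -2s² + 6s - 2.
Check: P(4) = -10. ✓

P(s) = -2s^2 + 6s - 2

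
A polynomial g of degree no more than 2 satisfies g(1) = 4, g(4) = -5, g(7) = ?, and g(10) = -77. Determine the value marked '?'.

-32

On equispaced nodes a degree-2 polynomial has vanishing third forward difference, so
  - g(1) + 3·g(4) - 3·g(7) + g(10) = 0.
Substituting the known values and solving for g(7):
  -3·g(7) = 96
  g(7) = -32.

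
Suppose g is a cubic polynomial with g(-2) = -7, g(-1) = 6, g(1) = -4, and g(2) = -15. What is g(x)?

g(x) = x^3 - 4x^2 - 6x + 5

Write g(x) = ax^3 + bx^2 + cx + d. Substituting each data point gives a linear system:
  -8a + 4b - 2c + d = -7
  -a + b - c + d = 6
  a + b + c + d = -4
  8a + 4b + 2c + d = -15
Solving the system yields a = 1, b = -4, c = -6, d = 5.
So g(x) = x³ - 4x² - 6x + 5.
Check: g(-1) = 6. ✓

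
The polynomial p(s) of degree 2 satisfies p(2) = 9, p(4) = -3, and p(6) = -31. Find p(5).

-15

Write p(s) = as^2 + bs + c. Substituting each data point gives a linear system:
  4a + 2b + c = 9
  16a + 4b + c = -3
  36a + 6b + c = -31
Solving the system yields a = -2, b = 6, c = 5.
So p(s) = -2s^2 + 6s + 5.
Then p(5) = -15.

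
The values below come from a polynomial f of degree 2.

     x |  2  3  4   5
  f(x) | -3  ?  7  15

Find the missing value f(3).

On equispaced nodes a degree-2 polynomial has vanishing third forward difference, so
  - f(2) + 3·f(3) - 3·f(4) + f(5) = 0.
Substituting the known values and solving for f(3):
  3·f(3) = 3
  f(3) = 1.

1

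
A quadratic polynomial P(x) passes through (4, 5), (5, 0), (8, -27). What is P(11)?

Using the Lagrange interpolation formula with nodes 4, 5, 8:
  L_0(x) = (x - 5)(x - 8) / 4
  L_1(x) = (x - 4)(x - 8) / -3
  L_2(x) = (x - 4)(x - 5) / 12
Then P(x) = 5·L_0(x) + 0·L_1(x) - 27·L_2(x).
Expanding and collecting terms gives P(x) = -x^2 + 4x + 5.
Evaluating at x = 11: P(11) = -72.

-72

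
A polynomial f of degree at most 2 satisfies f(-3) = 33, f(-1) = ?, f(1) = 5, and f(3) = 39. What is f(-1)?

The 3 known points determine the degree-2 polynomial uniquely.
Write f(n) = an^2 + bn + c. Substituting each data point gives a linear system:
  9a - 3b + c = 33
  a + b + c = 5
  9a + 3b + c = 39
Solving the system yields a = 4, b = 1, c = 0.
So f(n) = 4n² + n.
Then f(-1) = 3.

3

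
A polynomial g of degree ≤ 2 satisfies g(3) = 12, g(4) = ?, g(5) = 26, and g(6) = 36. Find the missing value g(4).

18

The 3 known points determine the degree-2 polynomial uniquely.
Write g(n) = an^2 + bn + c. Substituting each data point gives a linear system:
  9a + 3b + c = 12
  25a + 5b + c = 26
  36a + 6b + c = 36
Solving the system yields a = 1, b = -1, c = 6.
So g(n) = n^2 - n + 6.
Then g(4) = 18.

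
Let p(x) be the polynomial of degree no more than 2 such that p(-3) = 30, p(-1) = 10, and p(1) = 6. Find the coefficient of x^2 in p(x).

2

Write p(x) = ax^2 + bx + c. Substituting each data point gives a linear system:
  9a - 3b + c = 30
  a - b + c = 10
  a + b + c = 6
Solving the system yields a = 2, b = -2, c = 6.
So p(x) = 2x^2 - 2x + 6.
The leading coefficient is 2.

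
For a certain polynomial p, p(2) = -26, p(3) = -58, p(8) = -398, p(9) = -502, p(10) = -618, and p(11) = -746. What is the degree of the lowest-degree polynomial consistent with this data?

2

Divided differences on the nodes 2, 3, 8, 9, 10, 11:
  order 0: -26  -58  -398  -502  -618  -746
  order 1: -32  -68  -104  -116  -128
  order 2: -6  -6  -6  -6
  order 3: 0  0  0
  order 4: 0  0
  order 5: 0
The order-2 divided differences are all -6 (nonzero) and every higher order vanishes, so the data lies on a polynomial of degree exactly 2.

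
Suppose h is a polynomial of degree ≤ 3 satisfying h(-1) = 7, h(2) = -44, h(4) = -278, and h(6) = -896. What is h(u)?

Using the Lagrange interpolation formula with nodes -1, 2, 4, 6:
  L_0(u) = (u - 2)(u - 4)(u - 6) / -105
  L_1(u) = (u + 1)(u - 4)(u - 6) / 24
  L_2(u) = (u + 1)(u - 2)(u - 6) / -20
  L_3(u) = (u + 1)(u - 2)(u - 4) / 56
Then h(u) = 7·L_0(u) - 44·L_1(u) - 278·L_2(u) - 896·L_3(u).
Expanding and collecting terms gives h(u) = -4u³ - 5u - 2.
Check: h(-1) = 7. ✓

h(u) = -4u^3 - 5u - 2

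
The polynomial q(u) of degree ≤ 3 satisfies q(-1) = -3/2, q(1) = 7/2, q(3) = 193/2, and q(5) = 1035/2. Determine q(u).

q(u) = 5u^3 - 4u^2 - (5/2)u + 5

Write q(u) = au^3 + bu^2 + cu + d. Substituting each data point gives a linear system:
  -a + b - c + d = -3/2
  a + b + c + d = 7/2
  27a + 9b + 3c + d = 193/2
  125a + 25b + 5c + d = 1035/2
Solving the system yields a = 5, b = -4, c = -5/2, d = 5.
So q(u) = 5u^3 - 4u^2 - (5/2)u + 5.
Check: q(3) = 193/2. ✓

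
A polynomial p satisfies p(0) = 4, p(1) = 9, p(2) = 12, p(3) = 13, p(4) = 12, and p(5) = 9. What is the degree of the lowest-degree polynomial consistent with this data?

Forward differences of the values at s = 0, 1, 2, 3, 4, 5:
  p  : 4  9  12  13  12  9
  Δ  : 5  3  1  -1  -3
  Δ^2: -2  -2  -2  -2
  Δ^3: 0  0  0
  Δ^4: 0  0
  Δ^5: 0
The second differences are constant (-2) and nonzero, while all higher differences vanish, so the minimal degree is 2.

2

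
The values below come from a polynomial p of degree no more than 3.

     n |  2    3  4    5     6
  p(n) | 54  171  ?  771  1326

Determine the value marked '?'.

398

On equispaced nodes a degree-3 polynomial has vanishing fourth forward difference, so
  p(2) - 4·p(3) + 6·p(4) - 4·p(5) + p(6) = 0.
Substituting the known values and solving for p(4):
  6·p(4) = 2388
  p(4) = 398.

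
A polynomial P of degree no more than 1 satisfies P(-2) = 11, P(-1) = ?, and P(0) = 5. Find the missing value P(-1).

On equispaced nodes a degree-1 polynomial has vanishing second forward difference, so
  P(-2) - 2·P(-1) + P(0) = 0.
Substituting the known values and solving for P(-1):
  -2·P(-1) = -16
  P(-1) = 8.

8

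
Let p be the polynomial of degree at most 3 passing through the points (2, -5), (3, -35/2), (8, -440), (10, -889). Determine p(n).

Write p(n) = an^3 + bn^2 + cn + d. Substituting each data point gives a linear system:
  8a + 4b + 2c + d = -5
  27a + 9b + 3c + d = -35/2
  512a + 64b + 8c + d = -440
  1000a + 100b + 10c + d = -889
Solving the system yields a = -1, b = 1, c = 3/2, d = -4.
So p(n) = -n^3 + n^2 + (3/2)n - 4.
Check: p(8) = -440. ✓

p(n) = -n^3 + n^2 + (3/2)n - 4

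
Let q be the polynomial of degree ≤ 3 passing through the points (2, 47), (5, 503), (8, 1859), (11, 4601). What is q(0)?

Using the Lagrange interpolation formula with nodes 2, 5, 8, 11:
  L_0(n) = (n - 5)(n - 8)(n - 11) / -162
  L_1(n) = (n - 2)(n - 8)(n - 11) / 54
  L_2(n) = (n - 2)(n - 5)(n - 11) / -54
  L_3(n) = (n - 2)(n - 5)(n - 8) / 162
Then q(n) = 47·L_0(n) + 503·L_1(n) + 1859·L_2(n) + 4601·L_3(n).
Expanding and collecting terms gives q(n) = 3n^3 + 5n^2 + 3.
Evaluating at n = 0: q(0) = 3.

3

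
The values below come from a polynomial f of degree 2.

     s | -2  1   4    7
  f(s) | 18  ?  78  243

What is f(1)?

On equispaced nodes a degree-2 polynomial has vanishing third forward difference, so
  - f(-2) + 3·f(1) - 3·f(4) + f(7) = 0.
Substituting the known values and solving for f(1):
  3·f(1) = 9
  f(1) = 3.

3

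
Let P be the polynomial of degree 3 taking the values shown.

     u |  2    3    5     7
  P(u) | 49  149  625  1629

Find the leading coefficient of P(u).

Write P(u) = au^3 + bu^2 + cu + d. Substituting each data point gives a linear system:
  8a + 4b + 2c + d = 49
  27a + 9b + 3c + d = 149
  125a + 25b + 5c + d = 625
  343a + 49b + 7c + d = 1629
Solving the system yields a = 4, b = 6, c = -6, d = 5.
So P(u) = 4u³ + 6u² - 6u + 5.
The leading coefficient is 4.

4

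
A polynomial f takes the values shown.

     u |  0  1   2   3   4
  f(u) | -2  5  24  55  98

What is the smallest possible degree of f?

Forward differences of the values at u = 0, 1, 2, 3, 4:
  f  : -2  5  24  55  98
  Δ  : 7  19  31  43
  Δ^2: 12  12  12
  Δ^3: 0  0
  Δ^4: 0
The second differences are constant (12) and nonzero, while all higher differences vanish, so the minimal degree is 2.

2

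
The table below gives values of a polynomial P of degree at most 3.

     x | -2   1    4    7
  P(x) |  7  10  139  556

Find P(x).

P(x) = x^3 + 4x^2 + 2x + 3

Write P(x) = ax^3 + bx^2 + cx + d. Substituting each data point gives a linear system:
  -8a + 4b - 2c + d = 7
  a + b + c + d = 10
  64a + 16b + 4c + d = 139
  343a + 49b + 7c + d = 556
Solving the system yields a = 1, b = 4, c = 2, d = 3.
So P(x) = x³ + 4x² + 2x + 3.
Check: P(1) = 10. ✓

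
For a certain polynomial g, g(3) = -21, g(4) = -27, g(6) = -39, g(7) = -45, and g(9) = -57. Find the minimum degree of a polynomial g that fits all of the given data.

1

Divided differences on the nodes 3, 4, 6, 7, 9:
  order 0: -21  -27  -39  -45  -57
  order 1: -6  -6  -6  -6
  order 2: 0  0  0
  order 3: 0  0
  order 4: 0
The order-1 divided differences are all -6 (nonzero) and every higher order vanishes, so the data lies on a polynomial of degree exactly 1.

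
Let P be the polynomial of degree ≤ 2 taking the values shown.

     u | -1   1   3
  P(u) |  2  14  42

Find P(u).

P(u) = 2u^2 + 6u + 6

Using the Lagrange interpolation formula with nodes -1, 1, 3:
  L_0(u) = (u - 1)(u - 3) / 8
  L_1(u) = (u + 1)(u - 3) / -4
  L_2(u) = (u + 1)(u - 1) / 8
Then P(u) = 2·L_0(u) + 14·L_1(u) + 42·L_2(u).
Expanding and collecting terms gives P(u) = 2u^2 + 6u + 6.
Check: P(1) = 14. ✓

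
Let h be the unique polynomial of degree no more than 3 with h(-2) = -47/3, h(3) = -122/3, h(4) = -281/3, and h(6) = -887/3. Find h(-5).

Using the Lagrange interpolation formula with nodes -2, 3, 4, 6:
  L_0(n) = (n - 3)(n - 4)(n - 6) / -240
  L_1(n) = (n + 2)(n - 4)(n - 6) / 15
  L_2(n) = (n + 2)(n - 3)(n - 6) / -12
  L_3(n) = (n + 2)(n - 3)(n - 4) / 48
Then h(n) = -47/3·L_0(n) - 122/3·L_1(n) - 281/3·L_2(n) - 887/3·L_3(n).
Expanding and collecting terms gives h(n) = -n^3 - 3n^2 + 5n - 5/3.
Evaluating at n = -5: h(-5) = 70/3.

70/3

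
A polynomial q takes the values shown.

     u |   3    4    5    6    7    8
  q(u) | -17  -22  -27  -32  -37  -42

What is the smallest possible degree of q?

Forward differences of the values at u = 3, 4, 5, 6, 7, 8:
  q  : -17  -22  -27  -32  -37  -42
  Δ  : -5  -5  -5  -5  -5
  Δ^2: 0  0  0  0
  Δ^3: 0  0  0
  Δ^4: 0  0
  Δ^5: 0
The first differences are constant (-5) and nonzero, while all higher differences vanish, so the minimal degree is 1.

1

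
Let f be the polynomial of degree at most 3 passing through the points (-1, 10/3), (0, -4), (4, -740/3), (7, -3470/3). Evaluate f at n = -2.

Write f(n) = an^3 + bn^2 + cn + d. Substituting each data point gives a linear system:
  -a + b - c + d = 10/3
  d = -4
  64a + 16b + 4c + d = -740/3
  343a + 49b + 7c + d = -3470/3
Solving the system yields a = -3, b = -5/3, c = -6, d = -4.
So f(n) = -3n^3 - (5/3)n^2 - 6n - 4.
Then f(-2) = 76/3.

76/3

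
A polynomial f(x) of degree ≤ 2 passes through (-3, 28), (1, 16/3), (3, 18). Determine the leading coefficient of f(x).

Write f(x) = ax^2 + bx + c. Substituting each data point gives a linear system:
  9a - 3b + c = 28
  a + b + c = 16/3
  9a + 3b + c = 18
Solving the system yields a = 2, b = -5/3, c = 5.
So f(x) = 2x^2 - (5/3)x + 5.
The leading coefficient is 2.

2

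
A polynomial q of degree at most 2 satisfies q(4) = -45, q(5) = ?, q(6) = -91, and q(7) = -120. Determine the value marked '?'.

-66

The 3 known points determine the degree-2 polynomial uniquely.
Write q(u) = au^2 + bu + c. Substituting each data point gives a linear system:
  16a + 4b + c = -45
  36a + 6b + c = -91
  49a + 7b + c = -120
Solving the system yields a = -2, b = -3, c = -1.
So q(u) = -2u^2 - 3u - 1.
Then q(5) = -66.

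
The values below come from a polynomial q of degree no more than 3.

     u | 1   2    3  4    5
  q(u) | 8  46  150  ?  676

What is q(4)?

On equispaced nodes a degree-3 polynomial has vanishing fourth forward difference, so
  q(1) - 4·q(2) + 6·q(3) - 4·q(4) + q(5) = 0.
Substituting the known values and solving for q(4):
  -4·q(4) = -1400
  q(4) = 350.

350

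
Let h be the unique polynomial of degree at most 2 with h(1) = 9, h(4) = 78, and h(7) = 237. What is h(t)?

h(t) = 5t^2 - 2t + 6

Write h(t) = at^2 + bt + c. Substituting each data point gives a linear system:
  a + b + c = 9
  16a + 4b + c = 78
  49a + 7b + c = 237
Solving the system yields a = 5, b = -2, c = 6.
So h(t) = 5t^2 - 2t + 6.
Check: h(7) = 237. ✓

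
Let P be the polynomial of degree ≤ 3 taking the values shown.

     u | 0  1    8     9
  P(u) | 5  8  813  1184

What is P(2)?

15

Using the Lagrange interpolation formula with nodes 0, 1, 8, 9:
  L_0(u) = (u - 1)(u - 8)(u - 9) / -72
  L_1(u) = u(u - 8)(u - 9) / 56
  L_2(u) = u(u - 1)(u - 9) / -56
  L_3(u) = u(u - 1)(u - 8) / 72
Then P(u) = 5·L_0(u) + 8·L_1(u) + 813·L_2(u) + 1184·L_3(u).
Expanding and collecting terms gives P(u) = 2u^3 - 4u^2 + 5u + 5.
Evaluating at u = 2: P(2) = 15.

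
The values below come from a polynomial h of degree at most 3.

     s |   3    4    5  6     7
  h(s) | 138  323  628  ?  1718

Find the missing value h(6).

On equispaced nodes a degree-3 polynomial has vanishing fourth forward difference, so
  h(3) - 4·h(4) + 6·h(5) - 4·h(6) + h(7) = 0.
Substituting the known values and solving for h(6):
  -4·h(6) = -4332
  h(6) = 1083.

1083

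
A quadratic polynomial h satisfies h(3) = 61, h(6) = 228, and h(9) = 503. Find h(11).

Using the Lagrange interpolation formula with nodes 3, 6, 9:
  L_0(t) = (t - 6)(t - 9) / 18
  L_1(t) = (t - 3)(t - 9) / -9
  L_2(t) = (t - 3)(t - 6) / 18
Then h(t) = 61·L_0(t) + 228·L_1(t) + 503·L_2(t).
Expanding and collecting terms gives h(t) = 6t^2 + (5/3)t + 2.
Evaluating at t = 11: h(11) = 2239/3.

2239/3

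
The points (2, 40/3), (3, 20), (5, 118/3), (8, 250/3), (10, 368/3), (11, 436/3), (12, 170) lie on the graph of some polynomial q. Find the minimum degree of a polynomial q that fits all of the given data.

Divided differences on the nodes 2, 3, 5, 8, 10, 11, 12:
  order 0: 40/3  20  118/3  250/3  368/3  436/3  170
  order 1: 20/3  29/3  44/3  59/3  68/3  74/3
  order 2: 1  1  1  1  1
  order 3: 0  0  0  0
  order 4: 0  0  0
  order 5: 0  0
  order 6: 0
The order-2 divided differences are all 1 (nonzero) and every higher order vanishes, so the data lies on a polynomial of degree exactly 2.

2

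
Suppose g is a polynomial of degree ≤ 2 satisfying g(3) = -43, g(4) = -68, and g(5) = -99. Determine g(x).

Write g(x) = ax^2 + bx + c. Substituting each data point gives a linear system:
  9a + 3b + c = -43
  16a + 4b + c = -68
  25a + 5b + c = -99
Solving the system yields a = -3, b = -4, c = -4.
So g(x) = -3x² - 4x - 4.
Check: g(4) = -68. ✓

g(x) = -3x^2 - 4x - 4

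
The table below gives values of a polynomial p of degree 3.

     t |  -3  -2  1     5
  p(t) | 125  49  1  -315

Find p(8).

-1371

Write p(t) = at^3 + bt^2 + ct + d. Substituting each data point gives a linear system:
  -27a + 9b - 3c + d = 125
  -8a + 4b - 2c + d = 49
  a + b + c + d = 1
  125a + 25b + 5c + d = -315
Solving the system yields a = -3, b = 3, c = -4, d = 5.
So p(t) = -3t^3 + 3t^2 - 4t + 5.
Then p(8) = -1371.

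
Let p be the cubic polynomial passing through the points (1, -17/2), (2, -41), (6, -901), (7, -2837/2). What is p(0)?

Write p(t) = at^3 + bt^2 + ct + d. Substituting each data point gives a linear system:
  a + b + c + d = -17/2
  8a + 4b + 2c + d = -41
  216a + 36b + 6c + d = -901
  343a + 49b + 7c + d = -2837/2
Solving the system yields a = -4, b = -1/2, c = -3, d = -1.
So p(t) = -4t^3 - (1/2)t^2 - 3t - 1.
Then p(0) = -1.

-1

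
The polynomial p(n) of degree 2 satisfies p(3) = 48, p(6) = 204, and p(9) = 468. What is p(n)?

p(n) = 6n^2 - 2n

Using the Lagrange interpolation formula with nodes 3, 6, 9:
  L_0(n) = (n - 6)(n - 9) / 18
  L_1(n) = (n - 3)(n - 9) / -9
  L_2(n) = (n - 3)(n - 6) / 18
Then p(n) = 48·L_0(n) + 204·L_1(n) + 468·L_2(n).
Expanding and collecting terms gives p(n) = 6n^2 - 2n.
Check: p(6) = 204. ✓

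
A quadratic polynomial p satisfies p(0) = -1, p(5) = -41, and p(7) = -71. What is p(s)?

p(s) = -s^2 - 3s - 1

Write p(s) = as^2 + bs + c. Substituting each data point gives a linear system:
  c = -1
  25a + 5b + c = -41
  49a + 7b + c = -71
Solving the system yields a = -1, b = -3, c = -1.
So p(s) = -s^2 - 3s - 1.
Check: p(0) = -1. ✓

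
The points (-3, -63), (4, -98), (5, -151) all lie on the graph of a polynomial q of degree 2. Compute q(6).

-216

Using the Lagrange interpolation formula with nodes -3, 4, 5:
  L_0(s) = (s - 4)(s - 5) / 56
  L_1(s) = (s + 3)(s - 5) / -7
  L_2(s) = (s + 3)(s - 4) / 8
Then q(s) = -63·L_0(s) - 98·L_1(s) - 151·L_2(s).
Expanding and collecting terms gives q(s) = -6s^2 + s - 6.
Evaluating at s = 6: q(6) = -216.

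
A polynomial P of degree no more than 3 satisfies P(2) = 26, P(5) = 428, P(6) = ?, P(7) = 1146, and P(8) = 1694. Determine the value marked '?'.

730

The 4 known points determine the degree-3 polynomial uniquely.
Write P(n) = an^3 + bn^2 + cn + d. Substituting each data point gives a linear system:
  8a + 4b + 2c + d = 26
  125a + 25b + 5c + d = 428
  343a + 49b + 7c + d = 1146
  512a + 64b + 8c + d = 1694
Solving the system yields a = 3, b = 3, c = -4, d = -2.
So P(n) = 3n^3 + 3n^2 - 4n - 2.
Then P(6) = 730.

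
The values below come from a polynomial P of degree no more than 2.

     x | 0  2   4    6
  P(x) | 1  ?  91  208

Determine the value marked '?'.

On equispaced nodes a degree-2 polynomial has vanishing third forward difference, so
  - P(0) + 3·P(2) - 3·P(4) + P(6) = 0.
Substituting the known values and solving for P(2):
  3·P(2) = 66
  P(2) = 22.

22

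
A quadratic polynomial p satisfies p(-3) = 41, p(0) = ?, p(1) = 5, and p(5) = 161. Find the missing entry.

The 3 known points determine the degree-2 polynomial uniquely.
Write p(x) = ax^2 + bx + c. Substituting each data point gives a linear system:
  9a - 3b + c = 41
  a + b + c = 5
  25a + 5b + c = 161
Solving the system yields a = 6, b = 3, c = -4.
So p(x) = 6x^2 + 3x - 4.
Then p(0) = -4.

-4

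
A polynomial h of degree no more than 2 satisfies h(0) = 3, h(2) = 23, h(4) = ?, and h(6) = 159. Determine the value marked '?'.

75

On equispaced nodes a degree-2 polynomial has vanishing third forward difference, so
  - h(0) + 3·h(2) - 3·h(4) + h(6) = 0.
Substituting the known values and solving for h(4):
  -3·h(4) = -225
  h(4) = 75.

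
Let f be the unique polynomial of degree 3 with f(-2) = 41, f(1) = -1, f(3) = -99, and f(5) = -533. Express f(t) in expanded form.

Using the Lagrange interpolation formula with nodes -2, 1, 3, 5:
  L_0(t) = (t - 1)(t - 3)(t - 5) / -105
  L_1(t) = (t + 2)(t - 3)(t - 5) / 24
  L_2(t) = (t + 2)(t - 1)(t - 5) / -20
  L_3(t) = (t + 2)(t - 1)(t - 3) / 56
Then f(t) = 41·L_0(t) - 1·L_1(t) - 99·L_2(t) - 533·L_3(t).
Expanding and collecting terms gives f(t) = -5t^3 + 3t^2 + 4t - 3.
Check: f(5) = -533. ✓

f(t) = -5t^3 + 3t^2 + 4t - 3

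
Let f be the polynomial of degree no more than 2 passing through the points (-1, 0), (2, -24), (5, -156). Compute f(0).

4

Write f(u) = au^2 + bu + c. Substituting each data point gives a linear system:
  a - b + c = 0
  4a + 2b + c = -24
  25a + 5b + c = -156
Solving the system yields a = -6, b = -2, c = 4.
So f(u) = -6u^2 - 2u + 4.
Then f(0) = 4.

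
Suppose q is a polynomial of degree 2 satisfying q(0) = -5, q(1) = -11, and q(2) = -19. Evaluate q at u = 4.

Forward differences of the values at u = 0, 1, 2:
  q  : -5  -11  -19
  Δ  : -6  -8
  Δ^2: -2
The second differences are constant, confirming degree 2.
Interpolating (Newton forward form) and evaluating at u = 4 gives q(4) = -41.

-41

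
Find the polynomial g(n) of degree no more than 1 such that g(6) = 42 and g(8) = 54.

g(n) = 6n + 6

Using the Lagrange interpolation formula with nodes 6, 8:
  L_0(n) = (n - 8) / -2
  L_1(n) = (n - 6) / 2
Then g(n) = 42·L_0(n) + 54·L_1(n).
Expanding and collecting terms gives g(n) = 6n + 6.
Check: g(8) = 54. ✓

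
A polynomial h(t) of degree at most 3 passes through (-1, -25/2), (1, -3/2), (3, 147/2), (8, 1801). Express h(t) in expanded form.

h(t) = 4t^3 - 4t^2 + (3/2)t - 3

Write h(t) = at^3 + bt^2 + ct + d. Substituting each data point gives a linear system:
  -a + b - c + d = -25/2
  a + b + c + d = -3/2
  27a + 9b + 3c + d = 147/2
  512a + 64b + 8c + d = 1801
Solving the system yields a = 4, b = -4, c = 3/2, d = -3.
So h(t) = 4t^3 - 4t^2 + (3/2)t - 3.
Check: h(8) = 1801. ✓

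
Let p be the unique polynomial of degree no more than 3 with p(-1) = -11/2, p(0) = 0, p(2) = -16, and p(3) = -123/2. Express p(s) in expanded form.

Write p(s) = as^3 + bs^2 + cs + d. Substituting each data point gives a linear system:
  -a + b - c + d = -11/2
  d = 0
  8a + 4b + 2c + d = -16
  27a + 9b + 3c + d = -123/2
Solving the system yields a = -2, b = -5/2, c = 5, d = 0.
So p(s) = -2s³ - (5/2)s² + 5s.
Check: p(-1) = -11/2. ✓

p(s) = -2s^3 - (5/2)s^2 + 5s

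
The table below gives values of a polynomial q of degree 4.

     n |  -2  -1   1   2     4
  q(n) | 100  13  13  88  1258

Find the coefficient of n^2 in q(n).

2

Write q(n) = an^4 + bn^3 + cn^2 + dn + e. Substituting each data point gives a linear system:
  16a - 8b + 4c - 2d + e = 100
  a - b + c - d + e = 13
  a + b + c + d + e = 13
  16a + 8b + 4c + 2d + e = 88
  256a + 64b + 16c + 4d + e = 1258
Solving the system yields a = 5, b = -1, c = 2, d = 1, e = 6.
So q(n) = 5n^4 - n^3 + 2n^2 + n + 6.
The coefficient of n^2 is 2.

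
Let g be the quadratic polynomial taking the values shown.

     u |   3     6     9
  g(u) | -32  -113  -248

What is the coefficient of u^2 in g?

-3

Write g(u) = au^2 + bu + c. Substituting each data point gives a linear system:
  9a + 3b + c = -32
  36a + 6b + c = -113
  81a + 9b + c = -248
Solving the system yields a = -3, b = 0, c = -5.
So g(u) = -3u² - 5.
The leading coefficient is -3.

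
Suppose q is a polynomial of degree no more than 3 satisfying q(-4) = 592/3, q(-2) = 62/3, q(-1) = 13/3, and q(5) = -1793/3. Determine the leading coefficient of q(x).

-4

Write q(x) = ax^3 + bx^2 + cx + d. Substituting each data point gives a linear system:
  -64a + 16b - 4c + d = 592/3
  -8a + 4b - 2c + d = 62/3
  -a + b - c + d = 13/3
  125a + 25b + 5c + d = -1793/3
Solving the system yields a = -4, b = -4, c = -1/3, d = 4.
So q(x) = -4x^3 - 4x^2 - (1/3)x + 4.
The leading coefficient is -4.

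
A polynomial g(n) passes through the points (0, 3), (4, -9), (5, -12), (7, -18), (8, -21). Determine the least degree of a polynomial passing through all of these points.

Divided differences on the nodes 0, 4, 5, 7, 8:
  order 0: 3  -9  -12  -18  -21
  order 1: -3  -3  -3  -3
  order 2: 0  0  0
  order 3: 0  0
  order 4: 0
The order-1 divided differences are all -3 (nonzero) and every higher order vanishes, so the data lies on a polynomial of degree exactly 1.

1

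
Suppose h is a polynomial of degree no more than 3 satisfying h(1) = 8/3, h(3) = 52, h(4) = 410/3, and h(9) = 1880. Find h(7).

Using the Lagrange interpolation formula with nodes 1, 3, 4, 9:
  L_0(s) = (s - 3)(s - 4)(s - 9) / -48
  L_1(s) = (s - 1)(s - 4)(s - 9) / 12
  L_2(s) = (s - 1)(s - 3)(s - 9) / -15
  L_3(s) = (s - 1)(s - 3)(s - 4) / 240
Then h(s) = 8/3·L_0(s) + 52·L_1(s) + 410/3·L_2(s) + 1880·L_3(s).
Expanding and collecting terms gives h(s) = 3s^3 - 4s^2 + (5/3)s + 2.
Evaluating at s = 7: h(7) = 2540/3.

2540/3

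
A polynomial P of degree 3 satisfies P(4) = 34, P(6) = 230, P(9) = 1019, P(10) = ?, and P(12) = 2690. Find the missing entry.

The 4 known points determine the degree-3 polynomial uniquely.
Write P(t) = at^3 + bt^2 + ct + d. Substituting each data point gives a linear system:
  64a + 16b + 4c + d = 34
  216a + 36b + 6c + d = 230
  729a + 81b + 9c + d = 1019
  1728a + 144b + 12c + d = 2690
Solving the system yields a = 2, b = -5, c = -4, d = 2.
So P(t) = 2t^3 - 5t^2 - 4t + 2.
Then P(10) = 1462.

1462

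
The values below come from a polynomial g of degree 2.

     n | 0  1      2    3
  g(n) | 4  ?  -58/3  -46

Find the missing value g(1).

The 3 known points determine the degree-2 polynomial uniquely.
Write g(n) = an^2 + bn + c. Substituting each data point gives a linear system:
  c = 4
  4a + 2b + c = -58/3
  9a + 3b + c = -46
Solving the system yields a = -5, b = -5/3, c = 4.
So g(n) = -5n^2 - (5/3)n + 4.
Then g(1) = -8/3.

-8/3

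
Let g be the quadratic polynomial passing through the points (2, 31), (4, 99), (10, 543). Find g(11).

Write g(u) = au^2 + bu + c. Substituting each data point gives a linear system:
  4a + 2b + c = 31
  16a + 4b + c = 99
  100a + 10b + c = 543
Solving the system yields a = 5, b = 4, c = 3.
So g(u) = 5u^2 + 4u + 3.
Then g(11) = 652.

652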